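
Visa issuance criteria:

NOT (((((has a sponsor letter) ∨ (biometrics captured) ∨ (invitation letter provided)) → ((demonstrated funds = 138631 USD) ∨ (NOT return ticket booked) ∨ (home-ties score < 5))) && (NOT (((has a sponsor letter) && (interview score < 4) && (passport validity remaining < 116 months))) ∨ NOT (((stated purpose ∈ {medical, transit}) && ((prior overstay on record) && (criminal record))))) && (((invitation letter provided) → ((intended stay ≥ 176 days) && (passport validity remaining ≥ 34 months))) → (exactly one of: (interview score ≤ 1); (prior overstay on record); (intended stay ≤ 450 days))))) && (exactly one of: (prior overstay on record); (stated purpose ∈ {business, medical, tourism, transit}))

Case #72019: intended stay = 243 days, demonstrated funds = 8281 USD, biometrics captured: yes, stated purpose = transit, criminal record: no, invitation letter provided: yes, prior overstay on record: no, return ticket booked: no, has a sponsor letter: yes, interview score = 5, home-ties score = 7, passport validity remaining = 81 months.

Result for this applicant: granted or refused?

Refused

Atomic conditions:
  has a sponsor letter: yes → true
  biometrics captured: yes → true
  invitation letter provided: yes → true
  demonstrated funds = 138631 USD: 8281 == 138631 is false
  NOT return ticket booked: no → true
  home-ties score < 5: 7 < 5 is false
  interview score < 4: 5 < 4 is false
  passport validity remaining < 116 months: 81 < 116 is true
  stated purpose ∈ {medical, transit}: transit is in the set → true
  prior overstay on record: no → false
  criminal record: no → false
  intended stay ≥ 176 days: 243 ≥ 176 is true
  passport validity remaining ≥ 34 months: 81 ≥ 34 is true
  interview score ≤ 1: 5 ≤ 1 is false
  intended stay ≤ 450 days: 243 ≤ 450 is true
  stated purpose ∈ {business, medical, tourism, transit}: transit is in the set → true
Combine:
[1.1.1.1] true OR true OR true = true
[1.1.1.2] false OR true OR false = true
[1.1.1] true → true = true
[1.1.2.1.1] true AND false AND true = false
[1.1.2.1] NOT false = true
[1.1.2.2.1.2] false AND false = false
[1.1.2.2.1] true AND false = false
[1.1.2.2] NOT false = true
[1.1.2] true OR true = true
[1.1.3.1.2] true AND true = true
[1.1.3.1] true → true = true
[1.1.3.2] exactly-one(false, false, true) = true
[1.1.3] true → true = true
[1.1] true AND true AND true = true
[1] NOT true = false
[2] exactly-one(false, true) = true
[root] false AND true = false
Overall: false → refused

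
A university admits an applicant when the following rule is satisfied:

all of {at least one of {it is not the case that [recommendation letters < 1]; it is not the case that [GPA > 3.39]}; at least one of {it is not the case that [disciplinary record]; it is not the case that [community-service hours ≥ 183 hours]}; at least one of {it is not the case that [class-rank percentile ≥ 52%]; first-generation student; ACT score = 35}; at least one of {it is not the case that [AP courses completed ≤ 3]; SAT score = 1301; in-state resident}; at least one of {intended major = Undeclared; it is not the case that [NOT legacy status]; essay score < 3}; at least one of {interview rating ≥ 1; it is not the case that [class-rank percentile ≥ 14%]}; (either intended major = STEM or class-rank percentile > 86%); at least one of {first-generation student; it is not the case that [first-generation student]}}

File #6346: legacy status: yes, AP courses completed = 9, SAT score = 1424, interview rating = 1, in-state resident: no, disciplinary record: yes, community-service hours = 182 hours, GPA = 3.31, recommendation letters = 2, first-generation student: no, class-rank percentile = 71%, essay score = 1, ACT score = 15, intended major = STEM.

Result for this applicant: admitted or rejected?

Atomic conditions:
  recommendation letters < 1: 2 < 1 is false
  GPA > 3.39: 3.31 > 3.39 is false
  disciplinary record: yes → true
  community-service hours ≥ 183 hours: 182 ≥ 183 is false
  class-rank percentile ≥ 52%: 71 ≥ 52 is true
  first-generation student: no → false
  ACT score = 35: 15 == 35 is false
  AP courses completed ≤ 3: 9 ≤ 3 is false
  SAT score = 1301: 1424 == 1301 is false
  in-state resident: no → false
  intended major = Undeclared: STEM == Undeclared is false
  NOT legacy status: yes → false
  essay score < 3: 1 < 3 is true
  interview rating ≥ 1: 1 ≥ 1 is true
  class-rank percentile ≥ 14%: 71 ≥ 14 is true
  intended major = STEM: STEM == STEM is true
  class-rank percentile > 86%: 71 > 86 is false
Combine:
[1.1] NOT false = true
[1.2] NOT false = true
[1] true OR true = true
[2.1] NOT true = false
[2.2] NOT false = true
[2] false OR true = true
[3.1] NOT true = false
[3] false OR false OR false = false
[4.1] NOT false = true
[4] true OR false OR false = true
[5.2] NOT false = true
[5] false OR true OR true = true
[6.2] NOT true = false
[6] true OR false = true
[7] true OR false = true
[8.2] NOT false = true
[8] false OR true = true
[root] true AND true AND false AND true AND true AND true AND true AND true = false
Overall: false → rejected

Rejected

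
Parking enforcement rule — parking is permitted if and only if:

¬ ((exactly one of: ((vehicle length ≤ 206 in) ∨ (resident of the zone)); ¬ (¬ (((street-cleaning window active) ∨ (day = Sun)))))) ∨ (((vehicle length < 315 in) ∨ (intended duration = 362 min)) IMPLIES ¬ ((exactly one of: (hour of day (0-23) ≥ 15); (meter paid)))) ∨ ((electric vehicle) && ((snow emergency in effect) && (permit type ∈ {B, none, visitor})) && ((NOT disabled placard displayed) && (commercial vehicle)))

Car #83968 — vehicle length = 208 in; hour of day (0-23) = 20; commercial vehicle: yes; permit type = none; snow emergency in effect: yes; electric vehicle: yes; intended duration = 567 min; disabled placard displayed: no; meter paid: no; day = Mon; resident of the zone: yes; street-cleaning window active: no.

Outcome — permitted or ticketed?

Atomic conditions:
  vehicle length ≤ 206 in: 208 ≤ 206 is false
  resident of the zone: yes → true
  street-cleaning window active: no → false
  day = Sun: Mon == Sun is false
  vehicle length < 315 in: 208 < 315 is true
  intended duration = 362 min: 567 == 362 is false
  hour of day (0-23) ≥ 15: 20 ≥ 15 is true
  meter paid: no → false
  electric vehicle: yes → true
  snow emergency in effect: yes → true
  permit type ∈ {B, none, visitor}: none is in the set → true
  NOT disabled placard displayed: no → true
  commercial vehicle: yes → true
Combine:
[1.1.1] false OR true = true
[1.1.2.1.1] false OR false = false
[1.1.2.1] NOT false = true
[1.1.2] NOT true = false
[1.1] exactly-one(true, false) = true
[1] NOT true = false
[2.1] true OR false = true
[2.2.1] exactly-one(true, false) = true
[2.2] NOT true = false
[2] true → false = false
[3.2] true AND true = true
[3.3] true AND true = true
[3] true AND true AND true = true
[root] false OR false OR true = true
Overall: true → permitted

Permitted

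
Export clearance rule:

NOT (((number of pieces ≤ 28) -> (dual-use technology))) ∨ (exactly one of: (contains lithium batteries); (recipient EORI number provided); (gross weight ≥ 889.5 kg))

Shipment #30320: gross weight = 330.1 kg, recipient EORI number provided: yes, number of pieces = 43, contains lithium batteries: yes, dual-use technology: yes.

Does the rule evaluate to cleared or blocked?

Blocked

Atomic conditions:
  number of pieces ≤ 28: 43 ≤ 28 is false
  dual-use technology: yes → true
  contains lithium batteries: yes → true
  recipient EORI number provided: yes → true
  gross weight ≥ 889.5 kg: 330.1 ≥ 889.5 is false
Combine:
[1.1] false → true (antecedent false ⇒ implication holds) = true
[1] NOT true = false
[2] exactly-one(true, true, false) = false
[root] false OR false = false
Overall: false → blocked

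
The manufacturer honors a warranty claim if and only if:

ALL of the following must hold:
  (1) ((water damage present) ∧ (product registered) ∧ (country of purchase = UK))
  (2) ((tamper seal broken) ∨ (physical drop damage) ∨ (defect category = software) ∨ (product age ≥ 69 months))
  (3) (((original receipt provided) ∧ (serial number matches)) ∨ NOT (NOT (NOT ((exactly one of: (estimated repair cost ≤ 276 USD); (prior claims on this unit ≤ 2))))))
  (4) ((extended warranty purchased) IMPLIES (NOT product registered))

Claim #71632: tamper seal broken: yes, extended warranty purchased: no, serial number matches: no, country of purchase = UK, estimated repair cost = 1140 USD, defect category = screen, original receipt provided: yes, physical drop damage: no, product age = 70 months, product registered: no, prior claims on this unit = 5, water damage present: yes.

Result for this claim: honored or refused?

Refused

Atomic conditions:
  water damage present: yes → true
  product registered: no → false
  country of purchase = UK: UK == UK is true
  tamper seal broken: yes → true
  physical drop damage: no → false
  defect category = software: screen == software is false
  product age ≥ 69 months: 70 ≥ 69 is true
  original receipt provided: yes → true
  serial number matches: no → false
  estimated repair cost ≤ 276 USD: 1140 ≤ 276 is false
  prior claims on this unit ≤ 2: 5 ≤ 2 is false
  extended warranty purchased: no → false
  NOT product registered: no → true
Combine:
[1] true AND false AND true = false
[2] true OR false OR false OR true = true
[3.1] true AND false = false
[3.2.1.1.1] exactly-one(false, false) = false
[3.2.1.1] NOT false = true
[3.2.1] NOT true = false
[3.2] NOT false = true
[3] false OR true = true
[4] false → true (antecedent false ⇒ implication holds) = true
[root] false AND true AND true AND true = false
Overall: false → refused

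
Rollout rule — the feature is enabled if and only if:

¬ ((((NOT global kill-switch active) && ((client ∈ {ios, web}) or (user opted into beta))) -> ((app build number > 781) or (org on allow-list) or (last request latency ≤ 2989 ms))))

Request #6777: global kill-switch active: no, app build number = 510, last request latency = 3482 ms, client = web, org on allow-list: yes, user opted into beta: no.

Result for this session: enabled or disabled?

Disabled

Atomic conditions:
  NOT global kill-switch active: no → true
  client ∈ {ios, web}: web is in the set → true
  user opted into beta: no → false
  app build number > 781: 510 > 781 is false
  org on allow-list: yes → true
  last request latency ≤ 2989 ms: 3482 ≤ 2989 is false
Combine:
[1.1.2] true OR false = true
[1.1] true AND true = true
[1.2] false OR true OR false = true
[1] true → true = true
[root] NOT true = false
Overall: false → disabled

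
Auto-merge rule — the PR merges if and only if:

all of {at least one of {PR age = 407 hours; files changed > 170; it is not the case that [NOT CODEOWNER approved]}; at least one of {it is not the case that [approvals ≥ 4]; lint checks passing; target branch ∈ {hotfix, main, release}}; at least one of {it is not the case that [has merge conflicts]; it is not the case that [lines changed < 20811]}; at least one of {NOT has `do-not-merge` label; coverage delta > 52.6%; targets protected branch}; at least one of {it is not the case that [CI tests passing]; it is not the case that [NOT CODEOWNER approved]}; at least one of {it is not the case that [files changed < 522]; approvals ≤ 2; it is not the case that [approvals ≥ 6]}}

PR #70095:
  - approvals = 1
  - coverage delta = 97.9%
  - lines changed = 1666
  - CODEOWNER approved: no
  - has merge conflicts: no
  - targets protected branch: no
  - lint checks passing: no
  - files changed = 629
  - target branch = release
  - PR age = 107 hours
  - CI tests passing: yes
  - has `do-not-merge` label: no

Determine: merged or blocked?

Blocked

Atomic conditions:
  PR age = 407 hours: 107 == 407 is false
  files changed > 170: 629 > 170 is true
  NOT CODEOWNER approved: no → true
  approvals ≥ 4: 1 ≥ 4 is false
  lint checks passing: no → false
  target branch ∈ {hotfix, main, release}: release is in the set → true
  has merge conflicts: no → false
  lines changed < 20811: 1666 < 20811 is true
  NOT has `do-not-merge` label: no → true
  coverage delta > 52.6%: 97.9 > 52.6 is true
  targets protected branch: no → false
  CI tests passing: yes → true
  files changed < 522: 629 < 522 is false
  approvals ≤ 2: 1 ≤ 2 is true
  approvals ≥ 6: 1 ≥ 6 is false
Combine:
[1.3] NOT true = false
[1] false OR true OR false = true
[2.1] NOT false = true
[2] true OR false OR true = true
[3.1] NOT false = true
[3.2] NOT true = false
[3] true OR false = true
[4] true OR true OR false = true
[5.1] NOT true = false
[5.2] NOT true = false
[5] false OR false = false
[6.1] NOT false = true
[6.3] NOT false = true
[6] true OR true OR true = true
[root] true AND true AND true AND true AND false AND true = false
Overall: false → blocked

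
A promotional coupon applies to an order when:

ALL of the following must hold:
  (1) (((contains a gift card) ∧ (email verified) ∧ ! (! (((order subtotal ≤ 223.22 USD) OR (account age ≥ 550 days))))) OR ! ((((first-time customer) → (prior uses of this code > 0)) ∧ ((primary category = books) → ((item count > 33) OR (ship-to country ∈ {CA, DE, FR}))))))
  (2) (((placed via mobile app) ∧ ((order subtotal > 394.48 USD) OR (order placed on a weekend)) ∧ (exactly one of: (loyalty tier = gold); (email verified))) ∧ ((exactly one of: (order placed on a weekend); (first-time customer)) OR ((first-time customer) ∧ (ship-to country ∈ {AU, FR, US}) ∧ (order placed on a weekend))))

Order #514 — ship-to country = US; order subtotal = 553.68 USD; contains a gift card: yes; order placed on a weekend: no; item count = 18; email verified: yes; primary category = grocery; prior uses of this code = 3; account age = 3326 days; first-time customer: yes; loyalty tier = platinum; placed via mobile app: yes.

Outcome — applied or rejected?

Atomic conditions:
  contains a gift card: yes → true
  email verified: yes → true
  order subtotal ≤ 223.22 USD: 553.68 ≤ 223.22 is false
  account age ≥ 550 days: 3326 ≥ 550 is true
  first-time customer: yes → true
  prior uses of this code > 0: 3 > 0 is true
  primary category = books: grocery == books is false
  item count > 33: 18 > 33 is false
  ship-to country ∈ {CA, DE, FR}: US is not in the set → false
  placed via mobile app: yes → true
  order subtotal > 394.48 USD: 553.68 > 394.48 is true
  order placed on a weekend: no → false
  loyalty tier = gold: platinum == gold is false
  ship-to country ∈ {AU, FR, US}: US is in the set → true
Combine:
[1.1.3.1.1] false OR true = true
[1.1.3.1] NOT true = false
[1.1.3] NOT false = true
[1.1] true AND true AND true = true
[1.2.1.1] true → true = true
[1.2.1.2.2] false OR false = false
[1.2.1.2] false → false (antecedent false ⇒ implication holds) = true
[1.2.1] true AND true = true
[1.2] NOT true = false
[1] true OR false = true
[2.1.2] true OR false = true
[2.1.3] exactly-one(false, true) = true
[2.1] true AND true AND true = true
[2.2.1] exactly-one(false, true) = true
[2.2.2] true AND true AND false = false
[2.2] true OR false = true
[2] true AND true = true
[root] true AND true = true
Overall: true → applied

Applied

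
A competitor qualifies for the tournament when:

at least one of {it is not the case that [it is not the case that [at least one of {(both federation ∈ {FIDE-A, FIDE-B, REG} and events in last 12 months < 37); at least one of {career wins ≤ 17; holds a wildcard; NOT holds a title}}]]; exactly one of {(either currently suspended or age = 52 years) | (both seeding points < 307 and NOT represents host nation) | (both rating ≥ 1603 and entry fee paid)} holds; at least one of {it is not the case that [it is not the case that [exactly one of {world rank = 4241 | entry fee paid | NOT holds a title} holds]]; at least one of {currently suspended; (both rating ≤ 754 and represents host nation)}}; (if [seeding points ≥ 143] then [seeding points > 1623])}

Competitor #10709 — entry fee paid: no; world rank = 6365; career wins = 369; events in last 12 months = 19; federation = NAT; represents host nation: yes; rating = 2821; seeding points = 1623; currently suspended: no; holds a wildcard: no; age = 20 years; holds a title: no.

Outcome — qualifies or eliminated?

Atomic conditions:
  federation ∈ {FIDE-A, FIDE-B, REG}: NAT is not in the set → false
  events in last 12 months < 37: 19 < 37 is true
  career wins ≤ 17: 369 ≤ 17 is false
  holds a wildcard: no → false
  NOT holds a title: no → true
  currently suspended: no → false
  age = 52 years: 20 == 52 is false
  seeding points < 307: 1623 < 307 is false
  NOT represents host nation: yes → false
  rating ≥ 1603: 2821 ≥ 1603 is true
  entry fee paid: no → false
  world rank = 4241: 6365 == 4241 is false
  rating ≤ 754: 2821 ≤ 754 is false
  represents host nation: yes → true
  seeding points ≥ 143: 1623 ≥ 143 is true
  seeding points > 1623: 1623 > 1623 is false
Combine:
[1.1.1.1] false AND true = false
[1.1.1.2] false OR false OR true = true
[1.1.1] false OR true = true
[1.1] NOT true = false
[1] NOT false = true
[2.1] false OR false = false
[2.2] false AND false = false
[2.3] true AND false = false
[2] exactly-one(false, false, false) = false
[3.1.1.1] exactly-one(false, false, true) = true
[3.1.1] NOT true = false
[3.1] NOT false = true
[3.2.2] false AND true = false
[3.2] false OR false = false
[3] true OR false = true
[4] true → false = false
[root] true OR false OR true OR false = true
Overall: true → qualifies

Qualifies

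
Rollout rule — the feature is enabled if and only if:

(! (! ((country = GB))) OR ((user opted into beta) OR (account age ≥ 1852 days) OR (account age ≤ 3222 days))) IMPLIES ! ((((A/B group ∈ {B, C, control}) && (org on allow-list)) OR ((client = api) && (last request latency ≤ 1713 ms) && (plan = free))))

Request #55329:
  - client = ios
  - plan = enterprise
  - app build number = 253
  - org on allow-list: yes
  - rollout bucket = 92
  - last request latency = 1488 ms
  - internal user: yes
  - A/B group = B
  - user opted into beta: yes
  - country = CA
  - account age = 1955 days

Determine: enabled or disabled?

Atomic conditions:
  country = GB: CA == GB is false
  user opted into beta: yes → true
  account age ≥ 1852 days: 1955 ≥ 1852 is true
  account age ≤ 3222 days: 1955 ≤ 3222 is true
  A/B group ∈ {B, C, control}: B is in the set → true
  org on allow-list: yes → true
  client = api: ios == api is false
  last request latency ≤ 1713 ms: 1488 ≤ 1713 is true
  plan = free: enterprise == free is false
Combine:
[1.1.1] NOT false = true
[1.1] NOT true = false
[1.2] true OR true OR true = true
[1] false OR true = true
[2.1.1] true AND true = true
[2.1.2] false AND true AND false = false
[2.1] true OR false = true
[2] NOT true = false
[root] true → false = false
Overall: false → disabled

Disabled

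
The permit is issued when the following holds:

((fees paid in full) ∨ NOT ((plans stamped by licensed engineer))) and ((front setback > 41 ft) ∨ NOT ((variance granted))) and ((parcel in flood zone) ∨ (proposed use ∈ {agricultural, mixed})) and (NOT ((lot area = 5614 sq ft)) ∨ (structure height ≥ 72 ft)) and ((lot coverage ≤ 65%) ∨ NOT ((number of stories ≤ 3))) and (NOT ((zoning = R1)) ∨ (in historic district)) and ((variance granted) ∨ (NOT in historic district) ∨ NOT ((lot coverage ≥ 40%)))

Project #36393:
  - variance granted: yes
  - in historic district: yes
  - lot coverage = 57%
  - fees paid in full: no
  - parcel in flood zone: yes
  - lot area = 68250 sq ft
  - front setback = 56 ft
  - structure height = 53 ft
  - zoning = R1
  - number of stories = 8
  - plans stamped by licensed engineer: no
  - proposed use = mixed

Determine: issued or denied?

Atomic conditions:
  fees paid in full: no → false
  plans stamped by licensed engineer: no → false
  front setback > 41 ft: 56 > 41 is true
  variance granted: yes → true
  parcel in flood zone: yes → true
  proposed use ∈ {agricultural, mixed}: mixed is in the set → true
  lot area = 5614 sq ft: 68250 == 5614 is false
  structure height ≥ 72 ft: 53 ≥ 72 is false
  lot coverage ≤ 65%: 57 ≤ 65 is true
  number of stories ≤ 3: 8 ≤ 3 is false
  zoning = R1: R1 == R1 is true
  in historic district: yes → true
  NOT in historic district: yes → false
  lot coverage ≥ 40%: 57 ≥ 40 is true
Combine:
[1.2] NOT false = true
[1] false OR true = true
[2.2] NOT true = false
[2] true OR false = true
[3] true OR true = true
[4.1] NOT false = true
[4] true OR false = true
[5.2] NOT false = true
[5] true OR true = true
[6.1] NOT true = false
[6] false OR true = true
[7.3] NOT true = false
[7] true OR false OR false = true
[root] true AND true AND true AND true AND true AND true AND true = true
Overall: true → issued

Issued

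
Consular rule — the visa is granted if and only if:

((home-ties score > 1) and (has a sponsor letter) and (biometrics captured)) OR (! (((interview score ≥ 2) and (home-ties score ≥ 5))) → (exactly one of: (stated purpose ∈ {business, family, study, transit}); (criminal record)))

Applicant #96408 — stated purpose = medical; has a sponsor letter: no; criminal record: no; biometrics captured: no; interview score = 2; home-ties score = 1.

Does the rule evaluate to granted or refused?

Refused

Atomic conditions:
  home-ties score > 1: 1 > 1 is false
  has a sponsor letter: no → false
  biometrics captured: no → false
  interview score ≥ 2: 2 ≥ 2 is true
  home-ties score ≥ 5: 1 ≥ 5 is false
  stated purpose ∈ {business, family, study, transit}: medical is not in the set → false
  criminal record: no → false
Combine:
[1] false AND false AND false = false
[2.1.1] true AND false = false
[2.1] NOT false = true
[2.2] exactly-one(false, false) = false
[2] true → false = false
[root] false OR false = false
Overall: false → refused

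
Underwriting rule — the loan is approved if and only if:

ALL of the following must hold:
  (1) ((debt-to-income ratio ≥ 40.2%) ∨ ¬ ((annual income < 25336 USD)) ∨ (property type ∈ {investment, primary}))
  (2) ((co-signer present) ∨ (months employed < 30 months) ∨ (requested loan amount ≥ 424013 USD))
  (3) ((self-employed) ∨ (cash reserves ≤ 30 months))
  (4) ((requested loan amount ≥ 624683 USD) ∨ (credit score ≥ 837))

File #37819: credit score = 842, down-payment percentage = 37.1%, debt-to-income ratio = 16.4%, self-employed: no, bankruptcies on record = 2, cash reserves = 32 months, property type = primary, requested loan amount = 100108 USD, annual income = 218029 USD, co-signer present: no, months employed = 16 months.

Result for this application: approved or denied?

Atomic conditions:
  debt-to-income ratio ≥ 40.2%: 16.4 ≥ 40.2 is false
  annual income < 25336 USD: 218029 < 25336 is false
  property type ∈ {investment, primary}: primary is in the set → true
  co-signer present: no → false
  months employed < 30 months: 16 < 30 is true
  requested loan amount ≥ 424013 USD: 100108 ≥ 424013 is false
  self-employed: no → false
  cash reserves ≤ 30 months: 32 ≤ 30 is false
  requested loan amount ≥ 624683 USD: 100108 ≥ 624683 is false
  credit score ≥ 837: 842 ≥ 837 is true
Combine:
[1.2] NOT false = true
[1] false OR true OR true = true
[2] false OR true OR false = true
[3] false OR false = false
[4] false OR true = true
[root] true AND true AND false AND true = false
Overall: false → denied

Denied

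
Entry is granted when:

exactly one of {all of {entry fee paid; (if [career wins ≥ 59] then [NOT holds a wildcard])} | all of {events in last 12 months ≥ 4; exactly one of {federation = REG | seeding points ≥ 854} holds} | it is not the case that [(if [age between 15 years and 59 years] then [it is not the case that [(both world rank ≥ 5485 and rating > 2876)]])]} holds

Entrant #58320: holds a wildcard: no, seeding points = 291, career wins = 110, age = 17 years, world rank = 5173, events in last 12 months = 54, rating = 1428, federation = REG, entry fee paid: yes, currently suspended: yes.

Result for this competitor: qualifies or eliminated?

Eliminated

Atomic conditions:
  entry fee paid: yes → true
  career wins ≥ 59: 110 ≥ 59 is true
  NOT holds a wildcard: no → true
  events in last 12 months ≥ 4: 54 ≥ 4 is true
  federation = REG: REG == REG is true
  seeding points ≥ 854: 291 ≥ 854 is false
  age between 15 years and 59 years: 17 in [15, 59] is true
  world rank ≥ 5485: 5173 ≥ 5485 is false
  rating > 2876: 1428 > 2876 is false
Combine:
[1.2] true → true = true
[1] true AND true = true
[2.2] exactly-one(true, false) = true
[2] true AND true = true
[3.1.2.1] false AND false = false
[3.1.2] NOT false = true
[3.1] true → true = true
[3] NOT true = false
[root] exactly-one(true, true, false) = false
Overall: false → eliminated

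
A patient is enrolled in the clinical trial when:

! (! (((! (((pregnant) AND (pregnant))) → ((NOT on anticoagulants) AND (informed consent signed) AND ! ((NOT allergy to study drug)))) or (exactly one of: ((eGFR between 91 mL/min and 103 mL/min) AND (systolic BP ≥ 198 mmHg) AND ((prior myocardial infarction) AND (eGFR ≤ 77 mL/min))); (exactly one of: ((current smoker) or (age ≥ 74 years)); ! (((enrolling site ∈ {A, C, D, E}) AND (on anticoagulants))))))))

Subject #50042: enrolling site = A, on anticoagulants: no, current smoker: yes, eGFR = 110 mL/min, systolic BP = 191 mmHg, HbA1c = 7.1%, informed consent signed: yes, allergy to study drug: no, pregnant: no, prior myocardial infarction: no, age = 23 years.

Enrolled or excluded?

Excluded

Atomic conditions:
  pregnant: no → false
  NOT on anticoagulants: no → true
  informed consent signed: yes → true
  NOT allergy to study drug: no → true
  eGFR between 91 mL/min and 103 mL/min: 110 in [91, 103] is false
  systolic BP ≥ 198 mmHg: 191 ≥ 198 is false
  prior myocardial infarction: no → false
  eGFR ≤ 77 mL/min: 110 ≤ 77 is false
  current smoker: yes → true
  age ≥ 74 years: 23 ≥ 74 is false
  enrolling site ∈ {A, C, D, E}: A is in the set → true
  on anticoagulants: no → false
Combine:
[1.1.1.1.1] false AND false = false
[1.1.1.1] NOT false = true
[1.1.1.2.3] NOT true = false
[1.1.1.2] true AND true AND false = false
[1.1.1] true → false = false
[1.1.2.1.3] false AND false = false
[1.1.2.1] false AND false AND false = false
[1.1.2.2.1] true OR false = true
[1.1.2.2.2.1] true AND false = false
[1.1.2.2.2] NOT false = true
[1.1.2.2] exactly-one(true, true) = false
[1.1.2] exactly-one(false, false) = false
[1.1] false OR false = false
[1] NOT false = true
[root] NOT true = false
Overall: false → excluded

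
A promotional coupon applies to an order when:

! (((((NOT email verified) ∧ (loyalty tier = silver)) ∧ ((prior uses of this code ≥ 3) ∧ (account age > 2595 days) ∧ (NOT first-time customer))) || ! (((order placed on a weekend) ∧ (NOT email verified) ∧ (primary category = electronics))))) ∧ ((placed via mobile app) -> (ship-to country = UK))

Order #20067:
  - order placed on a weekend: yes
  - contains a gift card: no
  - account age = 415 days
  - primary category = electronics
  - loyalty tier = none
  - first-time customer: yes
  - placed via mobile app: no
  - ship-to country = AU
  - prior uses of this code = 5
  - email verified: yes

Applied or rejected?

Atomic conditions:
  NOT email verified: yes → false
  loyalty tier = silver: none == silver is false
  prior uses of this code ≥ 3: 5 ≥ 3 is true
  account age > 2595 days: 415 > 2595 is false
  NOT first-time customer: yes → false
  order placed on a weekend: yes → true
  primary category = electronics: electronics == electronics is true
  placed via mobile app: no → false
  ship-to country = UK: AU == UK is false
Combine:
[1.1.1.1] false AND false = false
[1.1.1.2] true AND false AND false = false
[1.1.1] false AND false = false
[1.1.2.1] true AND false AND true = false
[1.1.2] NOT false = true
[1.1] false OR true = true
[1] NOT true = false
[2] false → false (antecedent false ⇒ implication holds) = true
[root] false AND true = false
Overall: false → rejected

Rejected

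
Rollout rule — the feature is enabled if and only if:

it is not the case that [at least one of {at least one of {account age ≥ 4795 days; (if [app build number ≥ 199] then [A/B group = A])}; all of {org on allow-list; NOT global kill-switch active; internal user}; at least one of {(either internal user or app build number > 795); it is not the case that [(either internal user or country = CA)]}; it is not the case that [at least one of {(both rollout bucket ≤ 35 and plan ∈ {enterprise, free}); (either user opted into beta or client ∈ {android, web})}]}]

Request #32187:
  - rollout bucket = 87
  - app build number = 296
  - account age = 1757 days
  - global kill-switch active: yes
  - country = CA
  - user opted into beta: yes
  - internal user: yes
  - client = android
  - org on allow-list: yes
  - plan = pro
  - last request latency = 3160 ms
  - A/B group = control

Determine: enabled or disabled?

Atomic conditions:
  account age ≥ 4795 days: 1757 ≥ 4795 is false
  app build number ≥ 199: 296 ≥ 199 is true
  A/B group = A: control == A is false
  org on allow-list: yes → true
  NOT global kill-switch active: yes → false
  internal user: yes → true
  app build number > 795: 296 > 795 is false
  country = CA: CA == CA is true
  rollout bucket ≤ 35: 87 ≤ 35 is false
  plan ∈ {enterprise, free}: pro is not in the set → false
  user opted into beta: yes → true
  client ∈ {android, web}: android is in the set → true
Combine:
[1.1.2] true → false = false
[1.1] false OR false = false
[1.2] true AND false AND true = false
[1.3.1] true OR false = true
[1.3.2.1] true OR true = true
[1.3.2] NOT true = false
[1.3] true OR false = true
[1.4.1.1] false AND false = false
[1.4.1.2] true OR true = true
[1.4.1] false OR true = true
[1.4] NOT true = false
[1] false OR false OR true OR false = true
[root] NOT true = false
Overall: false → disabled

Disabled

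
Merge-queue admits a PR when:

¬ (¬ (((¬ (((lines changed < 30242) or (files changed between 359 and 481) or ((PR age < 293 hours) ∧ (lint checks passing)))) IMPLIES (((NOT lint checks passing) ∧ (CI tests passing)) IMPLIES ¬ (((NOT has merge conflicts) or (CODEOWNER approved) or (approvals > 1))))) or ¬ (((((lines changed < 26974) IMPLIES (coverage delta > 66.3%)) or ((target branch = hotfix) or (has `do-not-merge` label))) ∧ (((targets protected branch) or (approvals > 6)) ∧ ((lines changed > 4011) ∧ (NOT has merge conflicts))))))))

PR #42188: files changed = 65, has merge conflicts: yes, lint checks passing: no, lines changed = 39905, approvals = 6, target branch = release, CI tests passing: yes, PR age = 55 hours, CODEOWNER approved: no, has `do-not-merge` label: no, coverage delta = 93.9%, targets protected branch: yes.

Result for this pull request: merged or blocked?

Atomic conditions:
  lines changed < 30242: 39905 < 30242 is false
  files changed between 359 and 481: 65 in [359, 481] is false
  PR age < 293 hours: 55 < 293 is true
  lint checks passing: no → false
  NOT lint checks passing: no → true
  CI tests passing: yes → true
  NOT has merge conflicts: yes → false
  CODEOWNER approved: no → false
  approvals > 1: 6 > 1 is true
  lines changed < 26974: 39905 < 26974 is false
  coverage delta > 66.3%: 93.9 > 66.3 is true
  target branch = hotfix: release == hotfix is false
  has `do-not-merge` label: no → false
  targets protected branch: yes → true
  approvals > 6: 6 > 6 is false
  lines changed > 4011: 39905 > 4011 is true
Combine:
[1.1.1.1.1.3] true AND false = false
[1.1.1.1.1] false OR false OR false = false
[1.1.1.1] NOT false = true
[1.1.1.2.1] true AND true = true
[1.1.1.2.2.1] false OR false OR true = true
[1.1.1.2.2] NOT true = false
[1.1.1.2] true → false = false
[1.1.1] true → false = false
[1.1.2.1.1.1] false → true (antecedent false ⇒ implication holds) = true
[1.1.2.1.1.2] false OR false = false
[1.1.2.1.1] true OR false = true
[1.1.2.1.2.1] true OR false = true
[1.1.2.1.2.2] true AND false = false
[1.1.2.1.2] true AND false = false
[1.1.2.1] true AND false = false
[1.1.2] NOT false = true
[1.1] false OR true = true
[1] NOT true = false
[root] NOT false = true
Overall: true → merged

Merged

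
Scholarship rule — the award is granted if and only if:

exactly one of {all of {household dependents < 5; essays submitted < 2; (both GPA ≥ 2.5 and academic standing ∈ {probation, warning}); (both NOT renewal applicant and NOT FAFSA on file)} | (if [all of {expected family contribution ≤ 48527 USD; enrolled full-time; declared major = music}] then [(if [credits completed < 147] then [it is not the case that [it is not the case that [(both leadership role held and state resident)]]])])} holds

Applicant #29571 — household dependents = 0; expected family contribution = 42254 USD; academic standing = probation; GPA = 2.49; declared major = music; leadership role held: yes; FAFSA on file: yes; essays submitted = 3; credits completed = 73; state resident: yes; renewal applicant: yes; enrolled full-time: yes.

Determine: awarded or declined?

Atomic conditions:
  household dependents < 5: 0 < 5 is true
  essays submitted < 2: 3 < 2 is false
  GPA ≥ 2.5: 2.49 ≥ 2.5 is false
  academic standing ∈ {probation, warning}: probation is in the set → true
  NOT renewal applicant: yes → false
  NOT FAFSA on file: yes → false
  expected family contribution ≤ 48527 USD: 42254 ≤ 48527 is true
  enrolled full-time: yes → true
  declared major = music: music == music is true
  credits completed < 147: 73 < 147 is true
  leadership role held: yes → true
  state resident: yes → true
Combine:
[1.3] false AND true = false
[1.4] false AND false = false
[1] true AND false AND false AND false = false
[2.1] true AND true AND true = true
[2.2.2.1.1] true AND true = true
[2.2.2.1] NOT true = false
[2.2.2] NOT false = true
[2.2] true → true = true
[2] true → true = true
[root] exactly-one(false, true) = true
Overall: true → awarded

Awarded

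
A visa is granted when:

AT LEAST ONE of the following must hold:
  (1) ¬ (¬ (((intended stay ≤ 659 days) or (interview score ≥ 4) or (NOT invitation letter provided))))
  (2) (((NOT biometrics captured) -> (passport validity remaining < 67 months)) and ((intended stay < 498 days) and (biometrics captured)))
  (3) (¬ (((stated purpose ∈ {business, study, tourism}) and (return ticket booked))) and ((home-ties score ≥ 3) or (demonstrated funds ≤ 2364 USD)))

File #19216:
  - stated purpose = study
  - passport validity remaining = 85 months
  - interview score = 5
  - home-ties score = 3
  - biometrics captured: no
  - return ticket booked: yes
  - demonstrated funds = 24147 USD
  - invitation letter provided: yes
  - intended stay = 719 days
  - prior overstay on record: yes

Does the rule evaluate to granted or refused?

Atomic conditions:
  intended stay ≤ 659 days: 719 ≤ 659 is false
  interview score ≥ 4: 5 ≥ 4 is true
  NOT invitation letter provided: yes → false
  NOT biometrics captured: no → true
  passport validity remaining < 67 months: 85 < 67 is false
  intended stay < 498 days: 719 < 498 is false
  biometrics captured: no → false
  stated purpose ∈ {business, study, tourism}: study is in the set → true
  return ticket booked: yes → true
  home-ties score ≥ 3: 3 ≥ 3 is true
  demonstrated funds ≤ 2364 USD: 24147 ≤ 2364 is false
Combine:
[1.1.1] false OR true OR false = true
[1.1] NOT true = false
[1] NOT false = true
[2.1] true → false = false
[2.2] false AND false = false
[2] false AND false = false
[3.1.1] true AND true = true
[3.1] NOT true = false
[3.2] true OR false = true
[3] false AND true = false
[root] true OR false OR false = true
Overall: true → granted

Granted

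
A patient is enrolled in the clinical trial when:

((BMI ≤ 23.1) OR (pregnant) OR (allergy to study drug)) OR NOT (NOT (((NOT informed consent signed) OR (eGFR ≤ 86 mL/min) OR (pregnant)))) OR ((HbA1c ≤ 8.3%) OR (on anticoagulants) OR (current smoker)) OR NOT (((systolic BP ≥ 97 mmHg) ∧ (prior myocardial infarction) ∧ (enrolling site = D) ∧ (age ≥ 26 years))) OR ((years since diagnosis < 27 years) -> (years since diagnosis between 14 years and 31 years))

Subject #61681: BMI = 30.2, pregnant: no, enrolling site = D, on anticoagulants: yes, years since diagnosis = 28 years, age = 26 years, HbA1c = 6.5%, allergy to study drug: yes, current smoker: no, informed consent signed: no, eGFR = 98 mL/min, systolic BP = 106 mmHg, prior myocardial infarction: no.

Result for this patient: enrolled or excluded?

Enrolled

Atomic conditions:
  BMI ≤ 23.1: 30.2 ≤ 23.1 is false
  pregnant: no → false
  allergy to study drug: yes → true
  NOT informed consent signed: no → true
  eGFR ≤ 86 mL/min: 98 ≤ 86 is false
  HbA1c ≤ 8.3%: 6.5 ≤ 8.3 is true
  on anticoagulants: yes → true
  current smoker: no → false
  systolic BP ≥ 97 mmHg: 106 ≥ 97 is true
  prior myocardial infarction: no → false
  enrolling site = D: D == D is true
  age ≥ 26 years: 26 ≥ 26 is true
  years since diagnosis < 27 years: 28 < 27 is false
  years since diagnosis between 14 years and 31 years: 28 in [14, 31] is true
Combine:
[1] false OR false OR true = true
[2.1.1] true OR false OR false = true
[2.1] NOT true = false
[2] NOT false = true
[3] true OR true OR false = true
[4.1] true AND false AND true AND true = false
[4] NOT false = true
[5] false → true (antecedent false ⇒ implication holds) = true
[root] true OR true OR true OR true OR true = true
Overall: true → enrolled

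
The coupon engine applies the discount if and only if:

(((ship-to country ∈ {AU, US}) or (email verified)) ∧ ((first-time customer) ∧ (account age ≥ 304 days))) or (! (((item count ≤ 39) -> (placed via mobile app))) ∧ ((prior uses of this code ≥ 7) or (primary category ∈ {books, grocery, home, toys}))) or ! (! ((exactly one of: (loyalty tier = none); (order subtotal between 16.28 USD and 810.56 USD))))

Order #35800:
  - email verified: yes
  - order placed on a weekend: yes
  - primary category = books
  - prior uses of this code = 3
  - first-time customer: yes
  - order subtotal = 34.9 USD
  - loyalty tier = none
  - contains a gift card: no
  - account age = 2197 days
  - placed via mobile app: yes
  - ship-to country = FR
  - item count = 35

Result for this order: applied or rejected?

Applied

Atomic conditions:
  ship-to country ∈ {AU, US}: FR is not in the set → false
  email verified: yes → true
  first-time customer: yes → true
  account age ≥ 304 days: 2197 ≥ 304 is true
  item count ≤ 39: 35 ≤ 39 is true
  placed via mobile app: yes → true
  prior uses of this code ≥ 7: 3 ≥ 7 is false
  primary category ∈ {books, grocery, home, toys}: books is in the set → true
  loyalty tier = none: none == none is true
  order subtotal between 16.28 USD and 810.56 USD: 34.9 in [16.28, 810.56] is true
Combine:
[1.1] false OR true = true
[1.2] true AND true = true
[1] true AND true = true
[2.1.1] true → true = true
[2.1] NOT true = false
[2.2] false OR true = true
[2] false AND true = false
[3.1.1] exactly-one(true, true) = false
[3.1] NOT false = true
[3] NOT true = false
[root] true OR false OR false = true
Overall: true → applied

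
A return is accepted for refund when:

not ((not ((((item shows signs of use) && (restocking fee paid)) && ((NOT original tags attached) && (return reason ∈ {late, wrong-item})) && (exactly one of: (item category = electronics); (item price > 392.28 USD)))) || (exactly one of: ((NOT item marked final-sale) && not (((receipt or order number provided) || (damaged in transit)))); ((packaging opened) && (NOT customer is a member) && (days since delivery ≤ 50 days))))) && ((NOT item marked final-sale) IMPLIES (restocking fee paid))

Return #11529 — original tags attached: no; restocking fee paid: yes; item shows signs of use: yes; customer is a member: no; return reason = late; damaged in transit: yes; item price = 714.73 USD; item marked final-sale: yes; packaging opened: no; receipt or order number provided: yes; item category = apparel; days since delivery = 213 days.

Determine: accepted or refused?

Atomic conditions:
  item shows signs of use: yes → true
  restocking fee paid: yes → true
  NOT original tags attached: no → true
  return reason ∈ {late, wrong-item}: late is in the set → true
  item category = electronics: apparel == electronics is false
  item price > 392.28 USD: 714.73 > 392.28 is true
  NOT item marked final-sale: yes → false
  receipt or order number provided: yes → true
  damaged in transit: yes → true
  packaging opened: no → false
  NOT customer is a member: no → true
  days since delivery ≤ 50 days: 213 ≤ 50 is false
Combine:
[1.1.1.1.1] true AND true = true
[1.1.1.1.2] true AND true = true
[1.1.1.1.3] exactly-one(false, true) = true
[1.1.1.1] true AND true AND true = true
[1.1.1] NOT true = false
[1.1.2.1.2.1] true OR true = true
[1.1.2.1.2] NOT true = false
[1.1.2.1] false AND false = false
[1.1.2.2] false AND true AND false = false
[1.1.2] exactly-one(false, false) = false
[1.1] false OR false = false
[1] NOT false = true
[2] false → true (antecedent false ⇒ implication holds) = true
[root] true AND true = true
Overall: true → accepted

Accepted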